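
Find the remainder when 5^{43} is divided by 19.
By Fermat: 5^{18} ≡ 1 (mod 19). 43 = 2×18 + 7. So 5^{43} ≡ 5^{7} ≡ 16 (mod 19)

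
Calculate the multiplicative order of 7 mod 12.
Powers of 7 mod 12: 7^1≡7, 7^2≡1. So the order of 7 is 2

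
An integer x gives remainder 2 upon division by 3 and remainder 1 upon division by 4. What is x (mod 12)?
M = 3 × 4 = 12. M₁ = 4, y₁ ≡ 1 (mod 3). M₂ = 3, y₂ ≡ 3 (mod 4). x = 2×4×1 + 1×3×3 ≡ 5 (mod 12)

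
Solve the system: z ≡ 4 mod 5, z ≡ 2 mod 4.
M = 5 × 4 = 20. M₁ = 4, y₁ ≡ 4 mod 5. M₂ = 5, y₂ ≡ 1 mod 4. z = 4×4×4 + 2×5×1 ≡ 14 mod 20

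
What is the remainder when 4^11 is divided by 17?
By repeated squaring (mod 17): 4^{1}≡4, 4^{2}≡16, 4^{4}≡1, 4^{8}≡1. Then 4^{11} = 4^{8+2+1} ≡ 1 × 16 × 4 ≡ 13 (mod 17)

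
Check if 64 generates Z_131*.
64^{65} ≡ 1 (mod 131) and 65 < 130, so ord_131(64) = 65 ≠ 130 and 64 is not a primitive root.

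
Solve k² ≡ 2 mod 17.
The square roots of 2 mod 17 are 6 and 11. Verify: 6² = 36 ≡ 2 mod 17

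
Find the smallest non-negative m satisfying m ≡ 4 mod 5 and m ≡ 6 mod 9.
M = 5 × 9 = 45. M₁ = 9, y₁ ≡ 4 mod 5. M₂ = 5, y₂ ≡ 2 mod 9. m = 4×9×4 + 6×5×2 ≡ 24 mod 45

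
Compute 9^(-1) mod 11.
Since 11 is prime, by Fermat 9^(-1) ≡ 9^{9} ≡ 5 mod 11. Verify: 9 × 5 = 45 ≡ 1 mod 11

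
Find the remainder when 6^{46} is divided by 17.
By Fermat: 6^{16} ≡ 1 mod 17. 46 = 2×16 + 14. So 6^{46} ≡ 6^{14} ≡ 9 mod 17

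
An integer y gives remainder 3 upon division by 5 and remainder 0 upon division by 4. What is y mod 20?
M = 5 × 4 = 20. M₁ = 4, y₁ ≡ 4 mod 5. M₂ = 5, y₂ ≡ 1 mod 4. y = 3×4×4 + 0×5×1 ≡ 8 mod 20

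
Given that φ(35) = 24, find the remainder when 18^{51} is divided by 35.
By Euler: 18^{24} ≡ 1 mod 35 since gcd(18, 35) = 1. 51 = 2×24 + 3. So 18^{51} ≡ 18^{3} ≡ 22 mod 35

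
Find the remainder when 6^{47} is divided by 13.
By Fermat: 6^{12} ≡ 1 (mod 13). 47 = 3×12 + 11. So 6^{47} ≡ 6^{11} ≡ 11 (mod 13)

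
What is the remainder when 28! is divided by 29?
By Wilson's theorem, (28)! ≡ -1 ≡ 28 mod 29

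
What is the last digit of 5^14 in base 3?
Using Fermat: 5^{2} ≡ 1 mod 3. 14 ≡ 0 mod 2. So 5^{14} ≡ 5^{0} ≡ 1 mod 3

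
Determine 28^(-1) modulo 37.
Since 37 is prime, by Fermat 28^(-1) ≡ 28^{35} ≡ 4 (mod 37). Verify: 28 × 4 = 112 ≡ 1 (mod 37)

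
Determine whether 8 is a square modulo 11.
By Euler's criterion: 8^{5} ≡ 10 mod 11. Since this equals -1 (≡ 10), 8 is not a QR.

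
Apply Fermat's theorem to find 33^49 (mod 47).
By Fermat: 33^{46} ≡ 1 (mod 47). So 33^{49} = 33^{46} · 33^{3} ≡ 33^{3} ≡ 29 (mod 47)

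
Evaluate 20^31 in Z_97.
By repeated squaring (mod 97): 20^{1}≡20, 20^{2}≡12, 20^{4}≡47, 20^{8}≡75, 20^{16}≡96. Then 20^{31} = 20^{16+8+4+2+1} ≡ 96 × 75 × 47 × 12 × 20 ≡ 34 (mod 97)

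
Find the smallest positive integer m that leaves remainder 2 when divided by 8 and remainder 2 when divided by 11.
M = 8 × 11 = 88. M₁ = 11, y₁ ≡ 3 (mod 8). M₂ = 8, y₂ ≡ 7 (mod 11). m = 2×11×3 + 2×8×7 ≡ 2 (mod 88)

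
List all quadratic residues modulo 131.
QRs mod 131: {1, 3, 4, 5, 7, 9, 11, 12, 13, 15, 16, 20, 21, 25, 27, 28, 33, 34, 35, 36, 38, 39, 41, 43, 44, 45, 46, 48, 49, 52, 53, 55, 58, 59, 60, 61, 62, 63, 64, 65, 74, 75, 77, 80, 81, 84, 89, 91, 94, 99, 100, 101, 102, 105, 107, 108, 109, 112, 113, 114, 117, 121, 123, 125, 129}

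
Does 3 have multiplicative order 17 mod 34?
Powers of 3 mod 34: 3^1≡3, 3^2≡9, 3^3≡27, 3^4≡13, 3^5≡5, 3^6≡15, 3^7≡11, 3^8≡33, 3^9≡31, 3^10≡25, 3^11≡7, 3^12≡21, 3^13≡29, 3^14≡19, 3^15≡23, 3^16≡1. Already 3^16≡1, so the order is 16 < 17. No, the actual order is 16.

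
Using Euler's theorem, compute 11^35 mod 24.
By Euler: 11^{8} ≡ 1 (mod 24) since gcd(11, 24) = 1. 35 = 4×8 + 3. So 11^{35} ≡ 11^{3} ≡ 11 (mod 24)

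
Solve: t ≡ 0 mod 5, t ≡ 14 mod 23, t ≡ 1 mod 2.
M = 5 × 23 × 2 = 230. M₁ = 46, y₁ ≡ 1 mod 5. M₂ = 10, y₂ ≡ 7 mod 23. M₃ = 115, y₃ ≡ 1 mod 2. t = 0×46×1 + 14×10×7 + 1×115×1 ≡ 175 mod 230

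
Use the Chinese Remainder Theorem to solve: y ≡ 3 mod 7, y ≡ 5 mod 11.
M = 7 × 11 = 77. M₁ = 11, y₁ ≡ 2 mod 7. M₂ = 7, y₂ ≡ 8 mod 11. y = 3×11×2 + 5×7×8 ≡ 38 mod 77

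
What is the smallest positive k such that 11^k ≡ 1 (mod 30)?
Powers of 11 mod 30: 11^1≡11, 11^2≡1. So the order of 11 is 2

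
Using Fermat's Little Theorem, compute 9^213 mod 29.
By Fermat: 9^{28} ≡ 1 (mod 29). 213 ≡ 17 (mod 28). So 9^{213} ≡ 9^{17} ≡ 4 (mod 29)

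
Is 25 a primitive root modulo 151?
25^{75} ≡ 1 mod 151 and 75 < 150, so ord_151(25) = 75 ≠ 150 and 25 is not a primitive root.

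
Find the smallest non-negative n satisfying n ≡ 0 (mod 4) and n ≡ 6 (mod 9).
M = 4 × 9 = 36. M₁ = 9, y₁ ≡ 1 (mod 4). M₂ = 4, y₂ ≡ 7 (mod 9). n = 0×9×1 + 6×4×7 ≡ 24 (mod 36)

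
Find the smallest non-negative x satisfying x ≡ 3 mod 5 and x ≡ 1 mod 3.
M = 5 × 3 = 15. M₁ = 3, y₁ ≡ 2 mod 5. M₂ = 5, y₂ ≡ 2 mod 3. x = 3×3×2 + 1×5×2 ≡ 13 mod 15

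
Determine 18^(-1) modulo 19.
Since 19 is prime, by Fermat 18^(-1) ≡ 18^{17} ≡ 18 mod 19. Verify: 18 × 18 = 324 ≡ 1 mod 19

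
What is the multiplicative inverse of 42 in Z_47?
Since 47 is prime, by Fermat 42^(-1) ≡ 42^{45} ≡ 28 (mod 47). Verify: 42 × 28 = 1176 ≡ 1 (mod 47)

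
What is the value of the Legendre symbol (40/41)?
(40/41) = 40^{20} mod 41 = 1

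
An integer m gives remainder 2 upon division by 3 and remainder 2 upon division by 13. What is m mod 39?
M = 3 × 13 = 39. M₁ = 13, y₁ ≡ 1 mod 3. M₂ = 3, y₂ ≡ 9 mod 13. m = 2×13×1 + 2×3×9 ≡ 2 mod 39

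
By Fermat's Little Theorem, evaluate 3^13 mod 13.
By Fermat: 3^{12} ≡ 1 mod 13. So 3^{13} = 3^{12} · 3^{1} ≡ 3^{1} ≡ 3 mod 13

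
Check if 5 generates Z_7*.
ord_7(5) divides 6. For each prime q|6: 5^{3}≡6, 5^{2}≡4, none ≡ 1. So 5 has order 6 and is a primitive root mod 7.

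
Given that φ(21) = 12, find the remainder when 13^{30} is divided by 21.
By Euler: 13^{12} ≡ 1 (mod 21) since gcd(13, 21) = 1. 30 = 2×12 + 6. So 13^{30} ≡ 13^{6} ≡ 1 (mod 21)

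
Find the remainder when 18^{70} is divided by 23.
By Fermat: 18^{22} ≡ 1 mod 23. 70 = 3×22 + 4. So 18^{70} ≡ 18^{4} ≡ 4 mod 23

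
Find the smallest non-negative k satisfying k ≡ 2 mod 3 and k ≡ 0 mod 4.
M = 3 × 4 = 12. M₁ = 4, y₁ ≡ 1 mod 3. M₂ = 3, y₂ ≡ 3 mod 4. k = 2×4×1 + 0×3×3 ≡ 8 mod 12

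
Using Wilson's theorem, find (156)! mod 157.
By Wilson's theorem, (156)! ≡ -1 ≡ 156 mod 157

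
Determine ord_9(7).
Powers of 7 mod 9: 7^1≡7, 7^2≡4, 7^3≡1. ord_9(7) = 3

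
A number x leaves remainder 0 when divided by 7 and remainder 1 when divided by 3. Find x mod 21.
M = 7 × 3 = 21. M₁ = 3, y₁ ≡ 5 mod 7. M₂ = 7, y₂ ≡ 1 mod 3. x = 0×3×5 + 1×7×1 ≡ 7 mod 21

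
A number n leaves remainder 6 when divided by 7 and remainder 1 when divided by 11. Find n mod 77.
M = 7 × 11 = 77. M₁ = 11, y₁ ≡ 2 mod 7. M₂ = 7, y₂ ≡ 8 mod 11. n = 6×11×2 + 1×7×8 ≡ 34 mod 77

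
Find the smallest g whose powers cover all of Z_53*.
g = 2. Powers: [2, 4, 8, 16, 32, 11, 22, ...] generates all 52 non-zero residues.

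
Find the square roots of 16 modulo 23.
The square roots of 16 mod 23 are 4 and 19. Verify: 4² = 16 ≡ 16 mod 23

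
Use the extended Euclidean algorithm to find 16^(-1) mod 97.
Extended GCD: 16(-6) + 97(1) = 1. So 16^(-1) ≡ -6 ≡ 91 (mod 97). Verify: 16 × 91 = 1456 ≡ 1 (mod 97)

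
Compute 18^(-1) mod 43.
Since 43 is prime, by Fermat 18^(-1) ≡ 18^{41} ≡ 12 mod 43. Verify: 18 × 12 = 216 ≡ 1 mod 43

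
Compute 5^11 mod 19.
By repeated squaring (mod 19): 5^{1}≡5, 5^{2}≡6, 5^{4}≡17, 5^{8}≡4. Then 5^{11} = 5^{8+2+1} ≡ 4 × 6 × 5 ≡ 6 (mod 19)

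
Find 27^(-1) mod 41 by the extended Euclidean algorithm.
Extended GCD: 27(-3) + 41(2) = 1. So 27^(-1) ≡ -3 ≡ 38 mod 41. Verify: 27 × 38 = 1026 ≡ 1 mod 41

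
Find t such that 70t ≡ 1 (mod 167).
Since 167 is prime, by Fermat 70^(-1) ≡ 70^{165} ≡ 136 (mod 167). Verify: 70 × 136 = 9520 ≡ 1 (mod 167)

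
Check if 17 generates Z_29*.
17^{4} ≡ 1 (mod 29) and 4 < 28, so ord_29(17) = 4 ≠ 28 and 17 is not a primitive root.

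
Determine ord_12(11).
Powers of 11 mod 12: 11^1≡11, 11^2≡1. ord_12(11) = 2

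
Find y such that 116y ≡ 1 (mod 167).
Since 167 is prime, by Fermat 116^(-1) ≡ 116^{165} ≡ 36 (mod 167). Verify: 116 × 36 = 4176 ≡ 1 (mod 167)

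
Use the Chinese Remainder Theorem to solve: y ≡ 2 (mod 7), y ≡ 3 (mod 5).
M = 7 × 5 = 35. M₁ = 5, y₁ ≡ 3 (mod 7). M₂ = 7, y₂ ≡ 3 (mod 5). y = 2×5×3 + 3×7×3 ≡ 23 (mod 35)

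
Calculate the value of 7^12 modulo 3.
Using Fermat: 7^{2} ≡ 1 (mod 3). 12 ≡ 0 (mod 2). So 7^{12} ≡ 7^{0} ≡ 1 (mod 3)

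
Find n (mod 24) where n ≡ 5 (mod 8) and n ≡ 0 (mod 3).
M = 8 × 3 = 24. M₁ = 3, y₁ ≡ 3 (mod 8). M₂ = 8, y₂ ≡ 2 (mod 3). n = 5×3×3 + 0×8×2 ≡ 21 (mod 24)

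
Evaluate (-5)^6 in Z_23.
By repeated squaring mod 23: (-5)^{1}≡18, (-5)^{2}≡2, (-5)^{4}≡4. Then (-5)^{6} = (-5)^{4+2} ≡ 4 × 2 ≡ 8 mod 23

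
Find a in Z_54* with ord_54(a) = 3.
19 has order 3 mod 54 since 19^{3} ≡ 1 (mod 54) and no smaller power works.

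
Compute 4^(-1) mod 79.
Since 79 is prime, by Fermat 4^(-1) ≡ 4^{77} ≡ 20 mod 79. Verify: 4 × 20 = 80 ≡ 1 mod 79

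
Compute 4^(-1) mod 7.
Since 7 is prime, by Fermat 4^(-1) ≡ 4^{5} ≡ 2 mod 7. Verify: 4 × 2 = 8 ≡ 1 mod 7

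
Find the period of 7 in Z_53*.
Powers of 7 mod 53: 7^1≡7, 7^2≡49, 7^3≡25, 7^4≡16, 7^5≡6, 7^6≡42, 7^7≡29, 7^8≡44, 7^9≡43, 7^10≡36, 7^11≡40, 7^12≡15, 7^13≡52, 7^14≡46, 7^15≡4, 7^16≡28, 7^17≡37, 7^18≡47, 7^19≡11, 7^20≡24, 7^21≡9, 7^22≡10, 7^23≡17, 7^24≡13, 7^25≡38, 7^26≡1. Order = 26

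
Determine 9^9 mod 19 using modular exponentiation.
By repeated squaring mod 19: 9^{1}≡9, 9^{2}≡5, 9^{4}≡6, 9^{8}≡17. Then 9^{9} = 9^{8+1} ≡ 17 × 9 ≡ 1 mod 19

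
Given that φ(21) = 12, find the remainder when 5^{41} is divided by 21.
By Euler: 5^{12} ≡ 1 mod 21 since gcd(5, 21) = 1. 41 = 3×12 + 5. So 5^{41} ≡ 5^{5} ≡ 17 mod 21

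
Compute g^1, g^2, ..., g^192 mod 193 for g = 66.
66^1, 66^2, ..., 66^{192} mod 193: [66, 110, 119, 134, 159, 72, 120, 7, 76, 191, 61, 166, 148, 118, 68, 49, 146, 179, 41, 4, 71, 54, 90, 150, 57, 95, 94, 28, 111, 185, 51, 85, 13, 86, 79, 3, 5, 137, 164, 16, 91, 23, 167, 21, 35, 187, 183, 112, 58, 161, 11, 147, 52, 151, 123, 12, 20, 162, 77, 64, 171, 92, 89, 84, 140, 169, 153, 62, 39, 65, 44, 9, 15, 25, 106, 48, 80, 69, 115, 63, 105, 175, 163, 143, 174, 97, 33, 55, 156, 67, 176, 36, 60, 100, 38, 192, 127, 83, 74, 59, 34, 121, 73, 186, 117, 2, 132, 27, 45, 75, 125, 144, 47, 14, 152, 189, 122, 139, 103, 43, 136, 98, 99, 165, 82, 8, 142, 108, 180, 107, 114, 190, 188, 56, 29, 177, 102, 170, 26, 172, 158, 6, 10, 81, 135, 32, 182, 46, 141, 42, 70, 181, 173, 31, 116, 129, 22, 101, 104, 109, 53, 24, 40, 131, 154, 128, 149, 184, 178, 168, 87, 145, 113, 124, 78, 130, 88, 18, 30, 50, 19, 96, 160, 138, 37, 126, 17, 157, 133, 93, 155, 1]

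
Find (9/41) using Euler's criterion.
(9/41) = 9^{20} mod 41 = 1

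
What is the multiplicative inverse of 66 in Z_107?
Since 107 is prime, by Fermat 66^(-1) ≡ 66^{105} ≡ 60 mod 107. Verify: 66 × 60 = 3960 ≡ 1 mod 107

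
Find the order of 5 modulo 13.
Powers of 5 mod 13: 5^1≡5, 5^2≡12, 5^3≡8, 5^4≡1. ord_13(5) = 4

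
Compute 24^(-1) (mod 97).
Since 97 is prime, by Fermat 24^(-1) ≡ 24^{95} ≡ 93 (mod 97). Verify: 24 × 93 = 2232 ≡ 1 (mod 97)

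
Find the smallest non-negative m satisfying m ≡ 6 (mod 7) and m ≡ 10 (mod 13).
M = 7 × 13 = 91. M₁ = 13, y₁ ≡ 6 (mod 7). M₂ = 7, y₂ ≡ 2 (mod 13). m = 6×13×6 + 10×7×2 ≡ 62 (mod 91)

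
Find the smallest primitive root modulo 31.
g = 3. For each prime q|30: 3^{15}≡30, 3^{10}≡25, 3^{6}≡16, none ≡ 1, so ord_31(3) = 30 and 3 is a primitive root.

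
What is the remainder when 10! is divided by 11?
By Wilson's theorem, (10)! ≡ -1 ≡ 10 mod 11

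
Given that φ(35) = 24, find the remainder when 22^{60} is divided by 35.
By Euler: 22^{24} ≡ 1 (mod 35) since gcd(22, 35) = 1. 60 = 2×24 + 12. So 22^{60} ≡ 22^{12} ≡ 1 (mod 35)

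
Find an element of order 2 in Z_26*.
25 has order 2 mod 26 since 25^{2} ≡ 1 mod 26 and no smaller power works.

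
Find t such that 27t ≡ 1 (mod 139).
Since 139 is prime, by Fermat 27^(-1) ≡ 27^{137} ≡ 103 (mod 139). Verify: 27 × 103 = 2781 ≡ 1 (mod 139)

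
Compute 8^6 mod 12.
By repeated squaring mod 12: 8^{1}≡8, 8^{2}≡4, 8^{4}≡4. Then 8^{6} = 8^{4+2} ≡ 4 × 4 ≡ 4 mod 12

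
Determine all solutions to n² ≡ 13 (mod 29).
The square roots of 13 mod 29 are 10 and 19. Verify: 10² = 100 ≡ 13 (mod 29)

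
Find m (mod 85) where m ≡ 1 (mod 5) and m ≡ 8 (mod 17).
M = 5 × 17 = 85. M₁ = 17, y₁ ≡ 3 (mod 5). M₂ = 5, y₂ ≡ 7 (mod 17). m = 1×17×3 + 8×5×7 ≡ 76 (mod 85)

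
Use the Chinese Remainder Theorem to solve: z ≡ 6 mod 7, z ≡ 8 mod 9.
M = 7 × 9 = 63. M₁ = 9, y₁ ≡ 4 mod 7. M₂ = 7, y₂ ≡ 4 mod 9. z = 6×9×4 + 8×7×4 ≡ 62 mod 63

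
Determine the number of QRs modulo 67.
For prime 67, there are (p-1)/2 = (67-1)/2 = 33 quadratic residues (excluding 0).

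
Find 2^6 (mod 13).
By repeated squaring (mod 13): 2^{1}≡2, 2^{2}≡4, 2^{4}≡3. Then 2^{6} = 2^{4+2} ≡ 3 × 4 ≡ 12 (mod 13)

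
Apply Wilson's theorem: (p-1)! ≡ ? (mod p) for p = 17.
By Wilson's theorem, (16)! ≡ -1 ≡ 16 mod 17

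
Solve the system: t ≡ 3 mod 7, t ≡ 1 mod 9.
M = 7 × 9 = 63. M₁ = 9, y₁ ≡ 4 mod 7. M₂ = 7, y₂ ≡ 4 mod 9. t = 3×9×4 + 1×7×4 ≡ 10 mod 63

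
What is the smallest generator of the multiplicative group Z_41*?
g = 6. For each prime q|40: 6^{20}≡40, 6^{8}≡10, none ≡ 1, so ord_41(6) = 40 and 6 is a primitive root.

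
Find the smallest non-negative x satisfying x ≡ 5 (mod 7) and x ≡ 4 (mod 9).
M = 7 × 9 = 63. M₁ = 9, y₁ ≡ 4 (mod 7). M₂ = 7, y₂ ≡ 4 (mod 9). x = 5×9×4 + 4×7×4 ≡ 40 (mod 63)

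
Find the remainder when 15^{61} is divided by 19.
By Fermat: 15^{18} ≡ 1 mod 19. 61 = 3×18 + 7. So 15^{61} ≡ 15^{7} ≡ 13 mod 19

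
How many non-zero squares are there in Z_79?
Exactly half the non-zero residues mod a prime are QRs: (79-1)/2 = 39.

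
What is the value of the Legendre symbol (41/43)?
(41/43) = 41^{21} mod 43 = 1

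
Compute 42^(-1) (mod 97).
Since 97 is prime, by Fermat 42^(-1) ≡ 42^{95} ≡ 67 (mod 97). Verify: 42 × 67 = 2814 ≡ 1 (mod 97)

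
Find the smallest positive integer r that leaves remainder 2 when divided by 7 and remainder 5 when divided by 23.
M = 7 × 23 = 161. M₁ = 23, y₁ ≡ 4 mod 7. M₂ = 7, y₂ ≡ 10 mod 23. r = 2×23×4 + 5×7×10 ≡ 51 mod 161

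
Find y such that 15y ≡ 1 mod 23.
Since 23 is prime, by Fermat 15^(-1) ≡ 15^{21} ≡ 20 mod 23. Verify: 15 × 20 = 300 ≡ 1 mod 23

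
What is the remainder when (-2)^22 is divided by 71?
By repeated squaring (mod 71): (-2)^{1}≡69, (-2)^{2}≡4, (-2)^{4}≡16, (-2)^{8}≡43, (-2)^{16}≡3. Then (-2)^{22} = (-2)^{16+4+2} ≡ 3 × 16 × 4 ≡ 50 (mod 71)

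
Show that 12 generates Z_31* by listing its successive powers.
12^1, 12^2, ..., 12^{30} mod 31: [12, 20, 23, 28, 26, 2, 24, 9, 15, 25, 21, 4, 17, 18, 30, 19, 11, 8, 3, 5, 29, 7, 22, 16, 6, 10, 27, 14, 13, 1]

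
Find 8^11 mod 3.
Using Fermat: 8^{2} ≡ 1 mod 3. 11 ≡ 1 mod 2. So 8^{11} ≡ 8^{1} ≡ 2 mod 3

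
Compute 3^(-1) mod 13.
Since 13 is prime, by Fermat 3^(-1) ≡ 3^{11} ≡ 9 mod 13. Verify: 3 × 9 = 27 ≡ 1 mod 13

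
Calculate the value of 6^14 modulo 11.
Using Fermat: 6^{10} ≡ 1 mod 11. 14 ≡ 4 mod 10. So 6^{14} ≡ 6^{4} ≡ 9 mod 11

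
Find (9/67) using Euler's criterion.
(9/67) = 9^{33} mod 67 = 1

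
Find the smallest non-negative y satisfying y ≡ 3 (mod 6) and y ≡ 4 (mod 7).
M = 6 × 7 = 42. M₁ = 7, y₁ ≡ 1 (mod 6). M₂ = 6, y₂ ≡ 6 (mod 7). y = 3×7×1 + 4×6×6 ≡ 39 (mod 42)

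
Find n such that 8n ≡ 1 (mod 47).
Since 47 is prime, by Fermat 8^(-1) ≡ 8^{45} ≡ 6 (mod 47). Verify: 8 × 6 = 48 ≡ 1 (mod 47)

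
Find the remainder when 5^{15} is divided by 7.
By Fermat: 5^{6} ≡ 1 mod 7. 15 = 2×6 + 3. So 5^{15} ≡ 5^{3} ≡ 6 mod 7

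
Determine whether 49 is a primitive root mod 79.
49^{39} ≡ 1 mod 79 and 39 < 78, so ord_79(49) = 39 ≠ 78 and 49 is not a primitive root.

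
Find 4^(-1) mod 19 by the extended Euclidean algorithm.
Extended GCD: 4(5) + 19(-1) = 1. So 4^(-1) ≡ 5 mod 19. Verify: 4 × 5 = 20 ≡ 1 mod 19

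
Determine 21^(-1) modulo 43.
Since 43 is prime, by Fermat 21^(-1) ≡ 21^{41} ≡ 41 (mod 43). Verify: 21 × 41 = 861 ≡ 1 (mod 43)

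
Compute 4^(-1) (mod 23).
Since 23 is prime, by Fermat 4^(-1) ≡ 4^{21} ≡ 6 (mod 23). Verify: 4 × 6 = 24 ≡ 1 (mod 23)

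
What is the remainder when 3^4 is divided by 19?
3^{4} = 81 ≡ 5 (mod 19)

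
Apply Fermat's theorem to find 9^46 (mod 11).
By Fermat: 9^{10} ≡ 1 (mod 11). 46 = 4×10 + 6. So 9^{46} ≡ 9^{6} ≡ 9 (mod 11)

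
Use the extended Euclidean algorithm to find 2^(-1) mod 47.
Extended GCD: 2(-23) + 47(1) = 1. So 2^(-1) ≡ -23 ≡ 24 mod 47. Verify: 2 × 24 = 48 ≡ 1 mod 47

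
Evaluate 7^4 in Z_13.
7^{4} = 2401 ≡ 9 (mod 13)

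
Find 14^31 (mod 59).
By repeated squaring (mod 59): 14^{1}≡14, 14^{2}≡19, 14^{4}≡7, 14^{8}≡49, 14^{16}≡41. Then 14^{31} = 14^{16+8+4+2+1} ≡ 41 × 49 × 7 × 19 × 14 ≡ 40 (mod 59)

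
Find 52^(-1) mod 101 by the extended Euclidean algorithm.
Extended GCD: 52(-33) + 101(17) = 1. So 52^(-1) ≡ -33 ≡ 68 mod 101. Verify: 52 × 68 = 3536 ≡ 1 mod 101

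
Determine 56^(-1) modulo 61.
Since 61 is prime, by Fermat 56^(-1) ≡ 56^{59} ≡ 12 mod 61. Verify: 56 × 12 = 672 ≡ 1 mod 61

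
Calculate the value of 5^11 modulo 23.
By repeated squaring mod 23: 5^{1}≡5, 5^{2}≡2, 5^{4}≡4, 5^{8}≡16. Then 5^{11} = 5^{8+2+1} ≡ 16 × 2 × 5 ≡ 22 mod 23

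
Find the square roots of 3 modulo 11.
The square roots of 3 mod 11 are 5 and 6. Verify: 5² = 25 ≡ 3 mod 11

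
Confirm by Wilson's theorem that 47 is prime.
(46)! mod 47 = 46. Since this equals -1 (mod 47), Wilson confirms 47 is prime.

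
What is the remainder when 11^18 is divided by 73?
By repeated squaring mod 73: 11^{1}≡11, 11^{2}≡48, 11^{4}≡41, 11^{8}≡2, 11^{16}≡4. Then 11^{18} = 11^{16+2} ≡ 4 × 48 ≡ 46 mod 73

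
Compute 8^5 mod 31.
By repeated squaring mod 31: 8^{1}≡8, 8^{2}≡2, 8^{4}≡4. Then 8^{5} = 8^{4+1} ≡ 4 × 8 ≡ 1 mod 31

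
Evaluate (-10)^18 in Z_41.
By repeated squaring (mod 41): (-10)^{1}≡31, (-10)^{2}≡18, (-10)^{4}≡37, (-10)^{8}≡16, (-10)^{16}≡10. Then (-10)^{18} = (-10)^{16+2} ≡ 10 × 18 ≡ 16 (mod 41)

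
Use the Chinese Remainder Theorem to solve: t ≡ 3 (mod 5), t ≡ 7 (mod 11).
M = 5 × 11 = 55. M₁ = 11, y₁ ≡ 1 (mod 5). M₂ = 5, y₂ ≡ 9 (mod 11). t = 3×11×1 + 7×5×9 ≡ 18 (mod 55)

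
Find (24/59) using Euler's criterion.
(24/59) = 24^{29} mod 59 = -1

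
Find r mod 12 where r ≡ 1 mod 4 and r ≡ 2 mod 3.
M = 4 × 3 = 12. M₁ = 3, y₁ ≡ 3 mod 4. M₂ = 4, y₂ ≡ 1 mod 3. r = 1×3×3 + 2×4×1 ≡ 5 mod 12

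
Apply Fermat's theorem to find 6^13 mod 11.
By Fermat: 6^{10} ≡ 1 mod 11. So 6^{13} = 6^{10} · 6^{3} ≡ 6^{3} ≡ 7 mod 11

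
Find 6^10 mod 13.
By repeated squaring mod 13: 6^{1}≡6, 6^{2}≡10, 6^{4}≡9, 6^{8}≡3. Then 6^{10} = 6^{8+2} ≡ 3 × 10 ≡ 4 mod 13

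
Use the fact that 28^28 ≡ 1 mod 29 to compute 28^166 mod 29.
By Fermat: 28^{28} ≡ 1 mod 29. 166 = 5×28 + 26. So 28^{166} ≡ 28^{26} ≡ 1 mod 29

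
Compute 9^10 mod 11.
Using Fermat: 9^{10} ≡ 1 mod 11. 10 ≡ 0 mod 10. So 9^{10} ≡ 9^{0} ≡ 1 mod 11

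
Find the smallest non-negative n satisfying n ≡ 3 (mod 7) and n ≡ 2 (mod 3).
M = 7 × 3 = 21. M₁ = 3, y₁ ≡ 5 (mod 7). M₂ = 7, y₂ ≡ 1 (mod 3). n = 3×3×5 + 2×7×1 ≡ 17 (mod 21)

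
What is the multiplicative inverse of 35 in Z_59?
Since 59 is prime, by Fermat 35^(-1) ≡ 35^{57} ≡ 27 mod 59. Verify: 35 × 27 = 945 ≡ 1 mod 59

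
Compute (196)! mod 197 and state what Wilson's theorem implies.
(196)! mod 197 = 196. Since this equals -1 mod 197, Wilson confirms 197 is prime.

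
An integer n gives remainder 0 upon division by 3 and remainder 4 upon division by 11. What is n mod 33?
M = 3 × 11 = 33. M₁ = 11, y₁ ≡ 2 mod 3. M₂ = 3, y₂ ≡ 4 mod 11. n = 0×11×2 + 4×3×4 ≡ 15 mod 33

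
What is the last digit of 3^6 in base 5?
Using Fermat: 3^{4} ≡ 1 mod 5. 6 ≡ 2 mod 4. So 3^{6} ≡ 3^{2} ≡ 4 mod 5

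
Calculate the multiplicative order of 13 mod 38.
Powers of 13 mod 38: 13^1≡13, 13^2≡17, 13^3≡31, 13^4≡23, 13^5≡33, 13^6≡11, 13^7≡29, 13^8≡35, 13^9≡37, 13^10≡25, 13^11≡21, 13^12≡7, 13^13≡15, 13^14≡5, 13^15≡27, 13^16≡9, 13^17≡3, 13^18≡1. Order = 18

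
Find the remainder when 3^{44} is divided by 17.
By Fermat: 3^{16} ≡ 1 (mod 17). 44 = 2×16 + 12. So 3^{44} ≡ 3^{12} ≡ 4 (mod 17)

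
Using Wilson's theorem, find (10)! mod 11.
By Wilson's theorem, (10)! ≡ -1 ≡ 10 (mod 11)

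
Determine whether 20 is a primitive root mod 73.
ord_73(20) divides 72. For each prime q|72: 20^{36}≡72, 20^{24}≡64, none ≡ 1. So 20 has order 72 and is a primitive root mod 73.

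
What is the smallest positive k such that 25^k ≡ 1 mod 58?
Powers of 25 mod 58: 25^1≡25, 25^2≡45, 25^3≡23, 25^4≡53, 25^5≡49, 25^6≡7, 25^7≡1. ord_58(25) = 7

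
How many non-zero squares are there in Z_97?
The squaring map on Z_97* is 2-to-1, so there are (96)/2 = 48 QRs.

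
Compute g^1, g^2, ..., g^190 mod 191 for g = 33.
33^1, 33^2, ..., 33^{190} mod 191: [33, 134, 29, 2, 66, 77, 58, 4, 132, 154, 116, 8, 73, 117, 41, 16, 146, 43, 82, 32, 101, 86, 164, 64, 11, 172, 137, 128, 22, 153, 83, 65, 44, 115, 166, 130, 88, 39, 141, 69, 176, 78, 91, 138, 161, 156, 182, 85, 131, 121, 173, 170, 71, 51, 155, 149, 142, 102, 119, 107, 93, 13, 47, 23, 186, 26, 94, 46, 181, 52, 188, 92, 171, 104, 185, 184, 151, 17, 179, 177, 111, 34, 167, 163, 31, 68, 143, 135, 62, 136, 95, 79, 124, 81, 190, 158, 57, 162, 189, 125, 114, 133, 187, 59, 37, 75, 183, 118, 74, 150, 175, 45, 148, 109, 159, 90, 105, 27, 127, 180, 19, 54, 63, 169, 38, 108, 126, 147, 76, 25, 61, 103, 152, 50, 122, 15, 113, 100, 53, 30, 35, 9, 106, 60, 70, 18, 21, 120, 140, 36, 42, 49, 89, 72, 84, 98, 178, 144, 168, 5, 165, 97, 145, 10, 139, 3, 99, 20, 87, 6, 7, 40, 174, 12, 14, 80, 157, 24, 28, 160, 123, 48, 56, 129, 55, 96, 112, 67, 110, 1]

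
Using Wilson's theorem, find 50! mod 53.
(52)! = (50)! × (51) × (52) ≡ -1 (mod 53). So (50)! ≡ -1 × [(52)(51)]^(-1) ≡ 26 (mod 53)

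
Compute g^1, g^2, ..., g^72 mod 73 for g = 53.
53^1, 53^2, ..., 53^{72} mod 73: [53, 35, 30, 57, 28, 24, 31, 37, 63, 54, 15, 65, 14, 12, 52, 55, 68, 27, 44, 69, 7, 6, 26, 64, 34, 50, 22, 71, 40, 3, 13, 32, 17, 25, 11, 72, 20, 38, 43, 16, 45, 49, 42, 36, 10, 19, 58, 8, 59, 61, 21, 18, 5, 46, 29, 4, 66, 67, 47, 9, 39, 23, 51, 2, 33, 70, 60, 41, 56, 48, 62, 1]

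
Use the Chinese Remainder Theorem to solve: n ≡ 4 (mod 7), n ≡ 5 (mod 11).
M = 7 × 11 = 77. M₁ = 11, y₁ ≡ 2 (mod 7). M₂ = 7, y₂ ≡ 8 (mod 11). n = 4×11×2 + 5×7×8 ≡ 60 (mod 77)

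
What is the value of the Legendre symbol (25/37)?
(25/37) = 25^{18} mod 37 = 1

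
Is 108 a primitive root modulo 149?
ord_149(108) divides 148. For each prime q|148: 108^{74}≡148, 108^{4}≡125, none ≡ 1. So 108 has order 148 and is a primitive root mod 149.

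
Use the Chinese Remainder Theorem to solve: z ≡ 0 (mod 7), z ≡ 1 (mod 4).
M = 7 × 4 = 28. M₁ = 4, y₁ ≡ 2 (mod 7). M₂ = 7, y₂ ≡ 3 (mod 4). z = 0×4×2 + 1×7×3 ≡ 21 (mod 28)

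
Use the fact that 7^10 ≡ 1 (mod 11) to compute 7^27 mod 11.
By Fermat: 7^{10} ≡ 1 (mod 11). 27 = 2×10 + 7. So 7^{27} ≡ 7^{7} ≡ 6 (mod 11)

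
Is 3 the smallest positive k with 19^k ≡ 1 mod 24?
Powers of 19 mod 24: 19^1≡19, 19^2≡1. Already 19^2≡1, so the order is 2 < 3. No, the actual order is 2.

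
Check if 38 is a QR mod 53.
By Euler's criterion: 38^{26} ≡ 1 mod 53. Since this equals 1, 38 is a QR.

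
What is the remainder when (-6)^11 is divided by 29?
By repeated squaring (mod 29): (-6)^{1}≡23, (-6)^{2}≡7, (-6)^{4}≡20, (-6)^{8}≡23. Then (-6)^{11} = (-6)^{8+2+1} ≡ 23 × 7 × 23 ≡ 20 (mod 29)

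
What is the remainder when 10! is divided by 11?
By Wilson's theorem, (10)! ≡ -1 ≡ 10 mod 11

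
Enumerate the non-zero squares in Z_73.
Quadratic residues modulo 73: {1, 2, 3, 4, 6, 8, 9, 12, 16, 18, 19, 23, 24, 25, 27, 32, 35, 36, 37, 38, 41, 46, 48, 49, 50, 54, 55, 57, 61, 64, 65, 67, 69, 70, 71, 72}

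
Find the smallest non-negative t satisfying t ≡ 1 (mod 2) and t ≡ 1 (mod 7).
M = 2 × 7 = 14. M₁ = 7, y₁ ≡ 1 (mod 2). M₂ = 2, y₂ ≡ 4 (mod 7). t = 1×7×1 + 1×2×4 ≡ 1 (mod 14)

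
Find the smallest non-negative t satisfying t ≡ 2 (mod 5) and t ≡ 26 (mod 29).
M = 5 × 29 = 145. M₁ = 29, y₁ ≡ 4 (mod 5). M₂ = 5, y₂ ≡ 6 (mod 29). t = 2×29×4 + 26×5×6 ≡ 142 (mod 145)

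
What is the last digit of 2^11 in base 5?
Using Fermat: 2^{4} ≡ 1 (mod 5). 11 ≡ 3 (mod 4). So 2^{11} ≡ 2^{3} ≡ 3 (mod 5)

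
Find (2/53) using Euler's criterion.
(2/53) = 2^{26} mod 53 = -1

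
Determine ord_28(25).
Powers of 25 mod 28: 25^1≡25, 25^2≡9, 25^3≡1. Order = 3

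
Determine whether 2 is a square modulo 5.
By Euler's criterion: 2^{2} ≡ 4 (mod 5). Since this equals -1 (≡ 4), 2 is not a QR.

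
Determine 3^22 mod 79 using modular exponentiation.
By repeated squaring (mod 79): 3^{1}≡3, 3^{2}≡9, 3^{4}≡2, 3^{8}≡4, 3^{16}≡16. Then 3^{22} = 3^{16+4+2} ≡ 16 × 2 × 9 ≡ 51 (mod 79)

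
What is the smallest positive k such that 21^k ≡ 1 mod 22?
Powers of 21 mod 22: 21^1≡21, 21^2≡1. Order = 2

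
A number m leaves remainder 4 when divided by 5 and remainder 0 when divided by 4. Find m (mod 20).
M = 5 × 4 = 20. M₁ = 4, y₁ ≡ 4 (mod 5). M₂ = 5, y₂ ≡ 1 (mod 4). m = 4×4×4 + 0×5×1 ≡ 4 (mod 20)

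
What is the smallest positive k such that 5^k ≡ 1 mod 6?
Powers of 5 mod 6: 5^1≡5, 5^2≡1. ord_6(5) = 2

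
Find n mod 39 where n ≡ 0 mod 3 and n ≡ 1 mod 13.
M = 3 × 13 = 39. M₁ = 13, y₁ ≡ 1 mod 3. M₂ = 3, y₂ ≡ 9 mod 13. n = 0×13×1 + 1×3×9 ≡ 27 mod 39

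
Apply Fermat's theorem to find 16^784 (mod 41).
By Fermat: 16^{40} ≡ 1 (mod 41). 784 ≡ 24 (mod 40). So 16^{784} ≡ 16^{24} ≡ 18 (mod 41)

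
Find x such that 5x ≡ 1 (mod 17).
Since 17 is prime, by Fermat 5^(-1) ≡ 5^{15} ≡ 7 (mod 17). Verify: 5 × 7 = 35 ≡ 1 (mod 17)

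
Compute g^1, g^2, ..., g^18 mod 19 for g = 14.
14^1, 14^2, ..., 14^{18} mod 19: [14, 6, 8, 17, 10, 7, 3, 4, 18, 5, 13, 11, 2, 9, 12, 16, 15, 1]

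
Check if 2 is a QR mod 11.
By Euler's criterion: 2^{5} ≡ 10 mod 11. Since this equals -1 (≡ 10), 2 is not a QR.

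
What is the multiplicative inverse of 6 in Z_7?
Since 7 is prime, by Fermat 6^(-1) ≡ 6^{5} ≡ 6 (mod 7). Verify: 6 × 6 = 36 ≡ 1 (mod 7)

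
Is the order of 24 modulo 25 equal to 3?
Powers of 24 mod 25: 24^1≡24, 24^2≡1. Already 24^2≡1, so the order is 2 < 3. No, the actual order is 2.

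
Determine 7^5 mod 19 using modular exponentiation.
By repeated squaring mod 19: 7^{1}≡7, 7^{2}≡11, 7^{4}≡7. Then 7^{5} = 7^{4+1} ≡ 7 × 7 ≡ 11 mod 19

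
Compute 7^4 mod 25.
7^{4} = 2401 ≡ 1 mod 25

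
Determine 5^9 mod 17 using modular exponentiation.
By repeated squaring (mod 17): 5^{1}≡5, 5^{2}≡8, 5^{4}≡13, 5^{8}≡16. Then 5^{9} = 5^{8+1} ≡ 16 × 5 ≡ 12 (mod 17)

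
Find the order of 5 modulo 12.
Powers of 5 mod 12: 5^1≡5, 5^2≡1. So the order of 5 is 2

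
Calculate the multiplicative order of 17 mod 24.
Powers of 17 mod 24: 17^1≡17, 17^2≡1. So the order of 17 is 2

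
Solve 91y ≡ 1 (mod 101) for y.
Since 101 is prime, by Fermat 91^(-1) ≡ 91^{99} ≡ 10 (mod 101). Verify: 91 × 10 = 910 ≡ 1 (mod 101)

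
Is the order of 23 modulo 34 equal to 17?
Powers of 23 mod 34: 23^1≡23, 23^2≡19, 23^3≡29, 23^4≡21, 23^5≡7, 23^6≡25, 23^7≡31, 23^8≡33, 23^9≡11, 23^10≡15, 23^11≡5, 23^12≡13, 23^13≡27, 23^14≡9, 23^15≡3, 23^16≡1. Already 23^16≡1, so the order is 16 < 17. No, the actual order is 16.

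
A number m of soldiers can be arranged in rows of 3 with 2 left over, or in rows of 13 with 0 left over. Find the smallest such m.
M = 3 × 13 = 39. M₁ = 13, y₁ ≡ 1 (mod 3). M₂ = 3, y₂ ≡ 9 (mod 13). m = 2×13×1 + 0×3×9 ≡ 26 (mod 39)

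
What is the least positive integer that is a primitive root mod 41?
g = 6. Powers: [6, 36, 11, 25, 27, 39, ...] generates all 40 non-zero residues.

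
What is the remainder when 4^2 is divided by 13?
4^{2} = 16 ≡ 3 mod 13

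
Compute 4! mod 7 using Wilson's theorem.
(6)! = (4)! × (5) × (6) ≡ -1 mod 7. So (4)! ≡ -1 × [(6)(5)]^(-1) ≡ 3 mod 7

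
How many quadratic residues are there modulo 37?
The squaring map on Z_37* is 2-to-1, so there are (36)/2 = 18 QRs.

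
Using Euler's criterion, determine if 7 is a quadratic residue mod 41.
By Euler's criterion: 7^{20} ≡ 40 mod 41. Since this equals -1 (≡ 40), 7 is not a QR.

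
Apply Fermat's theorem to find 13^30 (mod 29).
By Fermat: 13^{28} ≡ 1 (mod 29). So 13^{30} = 13^{28} · 13^{2} ≡ 13^{2} ≡ 24 (mod 29)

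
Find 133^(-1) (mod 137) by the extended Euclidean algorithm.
Extended GCD: 133(34) + 137(-33) = 1. So 133^(-1) ≡ 34 (mod 137). Verify: 133 × 34 = 4522 ≡ 1 (mod 137)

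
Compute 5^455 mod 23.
Using Fermat: 5^{22} ≡ 1 mod 23. 455 ≡ 15 mod 22. So 5^{455} ≡ 5^{15} ≡ 19 mod 23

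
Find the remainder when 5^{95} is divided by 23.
By Fermat: 5^{22} ≡ 1 (mod 23). 95 = 4×22 + 7. So 5^{95} ≡ 5^{7} ≡ 17 (mod 23)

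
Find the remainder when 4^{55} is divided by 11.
By Fermat: 4^{10} ≡ 1 (mod 11). 55 = 5×10 + 5. So 4^{55} ≡ 4^{5} ≡ 1 (mod 11)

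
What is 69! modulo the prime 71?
(70)! = (69)! × (70) ≡ -1 (mod 71). So (69)! ≡ -1 × (70)^(-1) ≡ (-1)×(-1) = 1 (mod 71)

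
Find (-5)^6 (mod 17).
By repeated squaring (mod 17): (-5)^{1}≡12, (-5)^{2}≡8, (-5)^{4}≡13. Then (-5)^{6} = (-5)^{4+2} ≡ 13 × 8 ≡ 2 (mod 17)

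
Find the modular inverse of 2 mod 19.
Since 19 is prime, by Fermat 2^(-1) ≡ 2^{17} ≡ 10 mod 19. Verify: 2 × 10 = 20 ≡ 1 mod 19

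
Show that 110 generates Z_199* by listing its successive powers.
110^1, 110^2, ..., 110^{198} mod 199: [110, 160, 88, 128, 150, 182, 120, 66, 96, 13, 37, 90, 149, 72, 159, 177, 167, 62, 54, 169, 83, 175, 146, 140, 77, 112, 181, 10, 105, 8, 84, 86, 107, 29, 6, 63, 164, 130, 171, 104, 97, 123, 197, 178, 78, 23, 142, 98, 34, 158, 67, 7, 173, 125, 19, 100, 55, 80, 44, 64, 75, 91, 60, 33, 48, 106, 118, 45, 174, 36, 179, 188, 183, 31, 27, 184, 141, 187, 73, 70, 138, 56, 190, 5, 152, 4, 42, 43, 153, 114, 3, 131, 82, 65, 185, 52, 148, 161, 198, 89, 39, 111, 71, 49, 17, 79, 133, 103, 186, 162, 109, 50, 127, 40, 22, 32, 137, 145, 30, 116, 24, 53, 59, 122, 87, 18, 189, 94, 191, 115, 113, 92, 170, 193, 136, 35, 69, 28, 95, 102, 76, 2, 21, 121, 176, 57, 101, 165, 41, 132, 192, 26, 74, 180, 99, 144, 119, 155, 135, 124, 108, 139, 166, 151, 93, 81, 154, 25, 163, 20, 11, 16, 168, 172, 15, 58, 12, 126, 129, 61, 143, 9, 194, 47, 195, 157, 156, 46, 85, 196, 68, 117, 134, 14, 147, 51, 38, 1]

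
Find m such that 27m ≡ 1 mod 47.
Since 47 is prime, by Fermat 27^(-1) ≡ 27^{45} ≡ 7 mod 47. Verify: 27 × 7 = 189 ≡ 1 mod 47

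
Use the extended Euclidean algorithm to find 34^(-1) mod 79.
Extended GCD: 34(7) + 79(-3) = 1. So 34^(-1) ≡ 7 mod 79. Verify: 34 × 7 = 238 ≡ 1 mod 79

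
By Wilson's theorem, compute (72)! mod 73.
By Wilson's theorem, (72)! ≡ -1 ≡ 72 mod 73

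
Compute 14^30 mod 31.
Using Fermat: 14^{30} ≡ 1 mod 31. 30 ≡ 0 mod 30. So 14^{30} ≡ 14^{0} ≡ 1 mod 31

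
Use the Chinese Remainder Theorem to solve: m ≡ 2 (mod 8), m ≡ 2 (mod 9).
M = 8 × 9 = 72. M₁ = 9, y₁ ≡ 1 (mod 8). M₂ = 8, y₂ ≡ 8 (mod 9). m = 2×9×1 + 2×8×8 ≡ 2 (mod 72)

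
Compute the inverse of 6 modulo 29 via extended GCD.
Extended GCD: 6(5) + 29(-1) = 1. So 6^(-1) ≡ 5 (mod 29). Verify: 6 × 5 = 30 ≡ 1 (mod 29)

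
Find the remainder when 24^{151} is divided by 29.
By Fermat: 24^{28} ≡ 1 mod 29. 151 = 5×28 + 11. So 24^{151} ≡ 24^{11} ≡ 16 mod 29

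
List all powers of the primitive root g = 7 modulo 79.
7^1, 7^2, ..., 7^{78} mod 79: [7, 49, 27, 31, 59, 18, 47, 13, 12, 5, 35, 8, 56, 76, 58, 11, 77, 65, 60, 25, 17, 40, 43, 64, 53, 55, 69, 9, 63, 46, 6, 42, 57, 4, 28, 38, 29, 45, 78, 72, 30, 52, 48, 20, 61, 32, 66, 67, 74, 44, 71, 23, 3, 21, 68, 2, 14, 19, 54, 62, 39, 36, 15, 26, 24, 10, 70, 16, 33, 73, 37, 22, 75, 51, 41, 50, 34, 1]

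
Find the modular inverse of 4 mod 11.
Since 11 is prime, by Fermat 4^(-1) ≡ 4^{9} ≡ 3 (mod 11). Verify: 4 × 3 = 12 ≡ 1 (mod 11)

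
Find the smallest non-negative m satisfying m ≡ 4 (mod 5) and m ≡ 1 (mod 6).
M = 5 × 6 = 30. M₁ = 6, y₁ ≡ 1 (mod 5). M₂ = 5, y₂ ≡ 5 (mod 6). m = 4×6×1 + 1×5×5 ≡ 19 (mod 30)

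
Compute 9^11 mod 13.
By repeated squaring (mod 13): 9^{1}≡9, 9^{2}≡3, 9^{4}≡9, 9^{8}≡3. Then 9^{11} = 9^{8+2+1} ≡ 3 × 3 × 9 ≡ 3 (mod 13)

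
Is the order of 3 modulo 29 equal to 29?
Powers of 3 mod 29: 3^1≡3, 3^2≡9, 3^3≡27, 3^4≡23, 3^5≡11, 3^6≡4, 3^7≡12, 3^8≡7, 3^9≡21, 3^10≡5, 3^11≡15, 3^12≡16, 3^13≡19, 3^14≡28, 3^15≡26, 3^16≡20, 3^17≡2, 3^18≡6, 3^19≡18, 3^20≡25, 3^21≡17, 3^22≡22, 3^23≡8, 3^24≡24, 3^25≡14, 3^26≡13, 3^27≡10, 3^28≡1. Already 3^28≡1, so the order is 28 < 29. No, the actual order is 28.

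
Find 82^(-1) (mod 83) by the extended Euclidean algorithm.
Extended GCD: 82(-1) + 83(1) = 1. So 82^(-1) ≡ -1 ≡ 82 (mod 83). Verify: 82 × 82 = 6724 ≡ 1 (mod 83)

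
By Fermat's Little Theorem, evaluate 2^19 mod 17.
By Fermat: 2^{16} ≡ 1 mod 17. So 2^{19} = 2^{16} · 2^{3} ≡ 2^{3} ≡ 8 mod 17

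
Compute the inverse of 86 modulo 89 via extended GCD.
Extended GCD: 86(-30) + 89(29) = 1. So 86^(-1) ≡ -30 ≡ 59 (mod 89). Verify: 86 × 59 = 5074 ≡ 1 (mod 89)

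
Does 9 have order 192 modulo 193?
9^{8} ≡ 1 mod 193 and 8 < 192, so ord_193(9) = 8 ≠ 192 and 9 is not a primitive root.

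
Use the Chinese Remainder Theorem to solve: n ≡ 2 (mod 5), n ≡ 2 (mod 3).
M = 5 × 3 = 15. M₁ = 3, y₁ ≡ 2 (mod 5). M₂ = 5, y₂ ≡ 2 (mod 3). n = 2×3×2 + 2×5×2 ≡ 2 (mod 15)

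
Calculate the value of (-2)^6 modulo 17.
By repeated squaring (mod 17): (-2)^{1}≡15, (-2)^{2}≡4, (-2)^{4}≡16. Then (-2)^{6} = (-2)^{4+2} ≡ 16 × 4 ≡ 13 (mod 17)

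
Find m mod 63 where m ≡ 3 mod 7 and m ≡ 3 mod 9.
M = 7 × 9 = 63. M₁ = 9, y₁ ≡ 4 mod 7. M₂ = 7, y₂ ≡ 4 mod 9. m = 3×9×4 + 3×7×4 ≡ 3 mod 63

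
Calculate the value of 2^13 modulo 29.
By repeated squaring (mod 29): 2^{1}≡2, 2^{2}≡4, 2^{4}≡16, 2^{8}≡24. Then 2^{13} = 2^{8+4+1} ≡ 24 × 16 × 2 ≡ 14 (mod 29)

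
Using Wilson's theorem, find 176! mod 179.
(178)! = (176)! × (177) × (178) ≡ -1 mod 179. So (176)! ≡ -1 × [(178)(177)]^(-1) ≡ 89 mod 179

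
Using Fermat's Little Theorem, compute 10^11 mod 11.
By Fermat: 10^{10} ≡ 1 (mod 11). So 10^{11} = 10^{10} · 10^{1} ≡ 10^{1} ≡ 10 (mod 11)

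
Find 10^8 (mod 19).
By repeated squaring (mod 19): 10^{1}≡10, 10^{2}≡5, 10^{4}≡6, 10^{8}≡17. So 10^{8} ≡ 17 (mod 19)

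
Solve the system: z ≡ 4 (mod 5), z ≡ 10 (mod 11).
M = 5 × 11 = 55. M₁ = 11, y₁ ≡ 1 (mod 5). M₂ = 5, y₂ ≡ 9 (mod 11). z = 4×11×1 + 10×5×9 ≡ 54 (mod 55)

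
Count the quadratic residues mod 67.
The squaring map on Z_67* is 2-to-1, so there are (66)/2 = 33 QRs.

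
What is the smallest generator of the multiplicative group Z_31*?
g = 3. Powers: [3, 9, 27, 19, 26, 16, 17, 20, ...] generates all 30 non-zero residues.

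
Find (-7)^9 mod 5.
Using Fermat: (-7)^{4} ≡ 1 mod 5. 9 ≡ 1 mod 4. So (-7)^{9} ≡ (-7)^{1} ≡ 3 mod 5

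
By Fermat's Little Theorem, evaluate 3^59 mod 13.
By Fermat: 3^{12} ≡ 1 (mod 13). 59 = 4×12 + 11. So 3^{59} ≡ 3^{11} ≡ 9 (mod 13)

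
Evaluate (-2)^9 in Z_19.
By repeated squaring (mod 19): (-2)^{1}≡17, (-2)^{2}≡4, (-2)^{4}≡16, (-2)^{8}≡9. Then (-2)^{9} = (-2)^{8+1} ≡ 9 × 17 ≡ 1 (mod 19)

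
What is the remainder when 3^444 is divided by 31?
Using Fermat: 3^{30} ≡ 1 (mod 31). 444 ≡ 24 (mod 30). So 3^{444} ≡ 3^{24} ≡ 2 (mod 31)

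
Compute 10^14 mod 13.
Using Fermat: 10^{12} ≡ 1 mod 13. 14 ≡ 2 mod 12. So 10^{14} ≡ 10^{2} ≡ 9 mod 13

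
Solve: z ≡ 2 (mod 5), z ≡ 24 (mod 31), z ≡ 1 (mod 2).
M = 5 × 31 × 2 = 310. M₁ = 62, y₁ ≡ 3 (mod 5). M₂ = 10, y₂ ≡ 28 (mod 31). M₃ = 155, y₃ ≡ 1 (mod 2). z = 2×62×3 + 24×10×28 + 1×155×1 ≡ 117 (mod 310)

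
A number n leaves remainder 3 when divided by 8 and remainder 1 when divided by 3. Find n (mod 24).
M = 8 × 3 = 24. M₁ = 3, y₁ ≡ 3 (mod 8). M₂ = 8, y₂ ≡ 2 (mod 3). n = 3×3×3 + 1×8×2 ≡ 19 (mod 24)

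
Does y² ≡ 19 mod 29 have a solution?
By Euler's criterion: 19^{14} ≡ 28 mod 29. Since this equals -1 (≡ 28), 19 is not a QR.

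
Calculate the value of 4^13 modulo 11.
Using Fermat: 4^{10} ≡ 1 mod 11. 13 ≡ 3 mod 10. So 4^{13} ≡ 4^{3} ≡ 9 mod 11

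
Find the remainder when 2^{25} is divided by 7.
By Fermat: 2^{6} ≡ 1 mod 7. 25 = 4×6 + 1. So 2^{25} ≡ 2^{1} ≡ 2 mod 7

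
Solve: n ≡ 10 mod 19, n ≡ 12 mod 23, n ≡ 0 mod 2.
M = 19 × 23 × 2 = 874. M₁ = 46, y₁ ≡ 12 mod 19. M₂ = 38, y₂ ≡ 20 mod 23. M₃ = 437, y₃ ≡ 1 mod 2. n = 10×46×12 + 12×38×20 + 0×437×1 ≡ 656 mod 874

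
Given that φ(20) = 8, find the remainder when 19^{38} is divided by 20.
By Euler: 19^{8} ≡ 1 mod 20 since gcd(19, 20) = 1. 38 = 4×8 + 6. So 19^{38} ≡ 19^{6} ≡ 1 mod 20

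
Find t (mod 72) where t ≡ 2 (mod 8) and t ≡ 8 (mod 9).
M = 8 × 9 = 72. M₁ = 9, y₁ ≡ 1 (mod 8). M₂ = 8, y₂ ≡ 8 (mod 9). t = 2×9×1 + 8×8×8 ≡ 26 (mod 72)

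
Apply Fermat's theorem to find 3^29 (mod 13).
By Fermat: 3^{12} ≡ 1 (mod 13). 29 = 2×12 + 5. So 3^{29} ≡ 3^{5} ≡ 9 (mod 13)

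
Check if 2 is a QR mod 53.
By Euler's criterion: 2^{26} ≡ 52 mod 53. Since this equals -1 (≡ 52), 2 is not a QR.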